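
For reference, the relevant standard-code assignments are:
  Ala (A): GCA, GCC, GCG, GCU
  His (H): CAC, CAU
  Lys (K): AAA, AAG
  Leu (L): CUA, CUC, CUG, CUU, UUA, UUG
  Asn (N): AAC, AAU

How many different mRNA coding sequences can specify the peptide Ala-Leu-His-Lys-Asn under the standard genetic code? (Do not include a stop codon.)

Ala: 4 codons.
Leu: 6 codons.
His: 2 codons.
Lys: 2 codons.
Asn: 2 codons.
4 × 6 × 2 × 2 × 2 = 192.

192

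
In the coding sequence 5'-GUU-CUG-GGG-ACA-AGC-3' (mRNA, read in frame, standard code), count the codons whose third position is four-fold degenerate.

4

Codon 1 GUU (Val): third position 4-fold.
Codon 2 CUG (Leu): third position 4-fold.
Codon 3 GGG (Gly): third position 4-fold.
Codon 4 ACA (Thr): third position 4-fold.
Codon 5 AGC (Ser): third position 2-fold.
Four-fold degenerate third positions: 4.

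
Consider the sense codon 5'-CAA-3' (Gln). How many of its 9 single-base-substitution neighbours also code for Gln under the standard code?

1

Position 1: none → 0 synonymous.
Position 2: none → 0 synonymous.
Position 3: CAG → 1 synonymous.
Total: 0 + 0 + 1 = 1.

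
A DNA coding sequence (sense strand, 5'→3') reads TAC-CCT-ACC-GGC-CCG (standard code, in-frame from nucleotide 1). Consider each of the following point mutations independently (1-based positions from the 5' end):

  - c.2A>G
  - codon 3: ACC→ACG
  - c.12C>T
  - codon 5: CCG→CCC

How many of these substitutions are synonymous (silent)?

3

Codon 1: TAC (Tyr) → TGC (Cys) — missense.
Codon 3: ACC (Thr) → ACG (Thr) — synonymous.
Codon 4: GGC (Gly) → GGT (Gly) — synonymous.
Codon 5: CCG (Pro) → CCC (Pro) — synonymous.
Synonymous: 3 of 4.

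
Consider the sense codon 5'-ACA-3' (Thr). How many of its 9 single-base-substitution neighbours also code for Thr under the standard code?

3

Position 1: none → 0 synonymous.
Position 2: none → 0 synonymous.
Position 3: ACU, ACC, ACG → 3 synonymous.
Total: 0 + 0 + 3 = 3.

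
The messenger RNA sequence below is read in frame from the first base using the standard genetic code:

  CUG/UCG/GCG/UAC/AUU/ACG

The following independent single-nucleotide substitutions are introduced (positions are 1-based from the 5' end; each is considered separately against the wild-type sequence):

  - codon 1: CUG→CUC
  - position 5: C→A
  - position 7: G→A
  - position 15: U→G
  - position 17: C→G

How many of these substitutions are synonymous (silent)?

1

Codon 1: CUG (Leu) → CUC (Leu) — synonymous.
Codon 2: UCG (Ser) → UAG (Stop) — nonsense.
Codon 3: GCG (Ala) → ACG (Thr) — missense.
Codon 5: AUU (Ile) → AUG (Met) — missense.
Codon 6: ACG (Thr) → AGG (Arg) — missense.
Synonymous: 1 of 5.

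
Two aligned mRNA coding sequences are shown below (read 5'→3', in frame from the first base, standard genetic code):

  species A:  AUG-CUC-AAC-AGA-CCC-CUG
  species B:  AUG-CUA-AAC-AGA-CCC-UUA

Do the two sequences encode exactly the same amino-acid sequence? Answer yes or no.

yes

Codon 1: AUG Met / AUG Met — identical.
Codon 2: CUC Leu / CUA Leu — synonymous.
Codon 3: AAC Asn / AAC Asn — identical.
Codon 4: AGA Arg / AGA Arg — identical.
Codon 5: CCC Pro / CCC Pro — identical.
Codon 6: CUG Leu / UUA Leu — synonymous.
Nonsynonymous differences: 0 → same protein.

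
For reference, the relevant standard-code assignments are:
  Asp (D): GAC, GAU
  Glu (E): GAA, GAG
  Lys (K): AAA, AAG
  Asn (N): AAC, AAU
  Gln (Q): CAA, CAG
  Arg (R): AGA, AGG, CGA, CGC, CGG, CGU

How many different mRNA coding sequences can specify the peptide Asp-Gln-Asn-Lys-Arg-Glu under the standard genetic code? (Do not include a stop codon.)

192

Asp: 2 codons.
Gln: 2 codons.
Asn: 2 codons.
Lys: 2 codons.
Arg: 6 codons.
Glu: 2 codons.
2 × 2 × 2 × 2 × 6 × 2 = 192.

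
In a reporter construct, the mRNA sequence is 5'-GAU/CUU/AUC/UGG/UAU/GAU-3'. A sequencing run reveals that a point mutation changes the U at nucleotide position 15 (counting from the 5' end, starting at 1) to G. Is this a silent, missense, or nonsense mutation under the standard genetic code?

Position 15 falls in codon 5: UAU → Tyr.
After the substitution the codon is UAG → Stop.
The new codon is a stop codon, so this is a nonsense mutation.

nonsense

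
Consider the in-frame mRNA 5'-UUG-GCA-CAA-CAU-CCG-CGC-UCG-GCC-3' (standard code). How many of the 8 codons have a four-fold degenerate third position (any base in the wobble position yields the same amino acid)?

5

Codon 1 UUG (Leu): third position 2-fold.
Codon 2 GCA (Ala): third position 4-fold.
Codon 3 CAA (Gln): third position 2-fold.
Codon 4 CAU (His): third position 2-fold.
Codon 5 CCG (Pro): third position 4-fold.
Codon 6 CGC (Arg): third position 4-fold.
Codon 7 UCG (Ser): third position 4-fold.
Codon 8 GCC (Ala): third position 4-fold.
Four-fold degenerate third positions: 5.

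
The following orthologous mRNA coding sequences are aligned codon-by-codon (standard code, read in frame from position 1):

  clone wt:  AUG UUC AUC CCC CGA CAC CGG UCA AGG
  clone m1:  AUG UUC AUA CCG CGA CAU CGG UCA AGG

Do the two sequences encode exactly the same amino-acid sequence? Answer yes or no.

yes

Codon 1: AUG Met / AUG Met — identical.
Codon 2: UUC Phe / UUC Phe — identical.
Codon 3: AUC Ile / AUA Ile — synonymous.
Codon 4: CCC Pro / CCG Pro — synonymous.
Codon 5: CGA Arg / CGA Arg — identical.
Codon 6: CAC His / CAU His — synonymous.
Codon 7: CGG Arg / CGG Arg — identical.
Codon 8: UCA Ser / UCA Ser — identical.
Codon 9: AGG Arg / AGG Arg — identical.
Nonsynonymous differences: 0 → same protein.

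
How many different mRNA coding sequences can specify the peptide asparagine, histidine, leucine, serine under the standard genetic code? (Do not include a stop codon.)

Asn: 2 codons.
His: 2 codons.
Leu: 6 codons.
Ser: 6 codons.
2 × 2 × 6 × 6 = 144.

144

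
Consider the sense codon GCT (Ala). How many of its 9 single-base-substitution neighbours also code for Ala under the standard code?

Position 1: none → 0 synonymous.
Position 2: none → 0 synonymous.
Position 3: GCC, GCA, GCG → 3 synonymous.
Total: 0 + 0 + 3 = 3.

3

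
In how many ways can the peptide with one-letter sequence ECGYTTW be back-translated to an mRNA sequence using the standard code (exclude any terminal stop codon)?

512

Glu: 2 codons.
Cys: 2 codons.
Gly: 4 codons.
Tyr: 2 codons.
Thr: 4 codons.
Thr: 4 codons.
Trp: 1 codon.
2 × 2 × 4 × 2 × 4 × 4 × 1 = 512.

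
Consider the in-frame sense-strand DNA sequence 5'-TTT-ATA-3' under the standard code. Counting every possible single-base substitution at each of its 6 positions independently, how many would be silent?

3

Codon 1 (TTT, Phe): 1 synonymous substitution.
Codon 2 (ATA, Ile): 2 synonymous substitutions.
Total: 1 + 2 = 3.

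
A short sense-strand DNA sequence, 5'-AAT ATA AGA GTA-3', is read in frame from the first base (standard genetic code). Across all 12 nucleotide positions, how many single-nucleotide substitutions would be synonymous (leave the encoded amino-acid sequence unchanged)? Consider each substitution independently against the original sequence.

Codon 1 (AAT, Asn): 1 synonymous substitution.
Codon 2 (ATA, Ile): 2 synonymous substitutions.
Codon 3 (AGA, Arg): 2 synonymous substitutions.
Codon 4 (GTA, Val): 3 synonymous substitutions.
Total: 1 + 2 + 2 + 3 = 8.

8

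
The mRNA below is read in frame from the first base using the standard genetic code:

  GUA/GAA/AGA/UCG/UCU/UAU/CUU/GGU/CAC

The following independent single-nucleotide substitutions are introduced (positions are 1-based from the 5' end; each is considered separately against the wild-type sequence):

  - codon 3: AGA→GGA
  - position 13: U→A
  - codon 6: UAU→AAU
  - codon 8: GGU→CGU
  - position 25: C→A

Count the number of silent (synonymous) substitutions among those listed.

0

Codon 3: AGA (Arg) → GGA (Gly) — missense.
Codon 5: UCU (Ser) → ACU (Thr) — missense.
Codon 6: UAU (Tyr) → AAU (Asn) — missense.
Codon 8: GGU (Gly) → CGU (Arg) — missense.
Codon 9: CAC (His) → AAC (Asn) — missense.
Synonymous: 0 of 5.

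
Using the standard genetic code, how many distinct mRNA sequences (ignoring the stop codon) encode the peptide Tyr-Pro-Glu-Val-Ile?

192

Tyr: 2 codons.
Pro: 4 codons.
Glu: 2 codons.
Val: 4 codons.
Ile: 3 codons.
2 × 4 × 2 × 4 × 3 = 192.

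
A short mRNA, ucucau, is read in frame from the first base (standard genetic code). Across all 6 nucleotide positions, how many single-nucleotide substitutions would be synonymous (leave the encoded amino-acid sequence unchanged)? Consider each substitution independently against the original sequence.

Codon 1 (UCU, Ser): 3 synonymous substitutions.
Codon 2 (CAU, His): 1 synonymous substitution.
Total: 3 + 1 = 4.

4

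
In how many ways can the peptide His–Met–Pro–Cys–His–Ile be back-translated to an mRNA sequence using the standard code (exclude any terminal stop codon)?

His: 2 codons.
Met: 1 codon.
Pro: 4 codons.
Cys: 2 codons.
His: 2 codons.
Ile: 3 codons.
2 × 1 × 4 × 2 × 2 × 3 = 96.

96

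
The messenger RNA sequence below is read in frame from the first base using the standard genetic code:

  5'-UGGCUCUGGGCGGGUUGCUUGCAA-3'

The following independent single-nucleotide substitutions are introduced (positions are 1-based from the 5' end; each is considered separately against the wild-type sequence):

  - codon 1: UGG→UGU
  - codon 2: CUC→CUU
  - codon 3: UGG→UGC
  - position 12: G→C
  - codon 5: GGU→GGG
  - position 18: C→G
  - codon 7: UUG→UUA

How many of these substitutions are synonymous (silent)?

4

Codon 1: UGG (Trp) → UGU (Cys) — missense.
Codon 2: CUC (Leu) → CUU (Leu) — synonymous.
Codon 3: UGG (Trp) → UGC (Cys) — missense.
Codon 4: GCG (Ala) → GCC (Ala) — synonymous.
Codon 5: GGU (Gly) → GGG (Gly) — synonymous.
Codon 6: UGC (Cys) → UGG (Trp) — missense.
Codon 7: UUG (Leu) → UUA (Leu) — synonymous.
Synonymous: 4 of 7.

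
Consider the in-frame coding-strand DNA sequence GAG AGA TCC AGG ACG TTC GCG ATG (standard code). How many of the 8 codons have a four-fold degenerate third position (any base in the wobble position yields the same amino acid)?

3

Codon 1 GAG (Glu): third position 2-fold.
Codon 2 AGA (Arg): third position 2-fold.
Codon 3 TCC (Ser): third position 4-fold.
Codon 4 AGG (Arg): third position 2-fold.
Codon 5 ACG (Thr): third position 4-fold.
Codon 6 TTC (Phe): third position 2-fold.
Codon 7 GCG (Ala): third position 4-fold.
Codon 8 ATG (Met): third position 1-fold.
Four-fold degenerate third positions: 3.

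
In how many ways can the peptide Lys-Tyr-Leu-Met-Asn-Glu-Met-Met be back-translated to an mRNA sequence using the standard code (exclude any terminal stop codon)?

Lys: 2 codons.
Tyr: 2 codons.
Leu: 6 codons.
Met: 1 codon.
Asn: 2 codons.
Glu: 2 codons.
Met: 1 codon.
Met: 1 codon.
2 × 2 × 6 × 1 × 2 × 2 × 1 × 1 = 96.

96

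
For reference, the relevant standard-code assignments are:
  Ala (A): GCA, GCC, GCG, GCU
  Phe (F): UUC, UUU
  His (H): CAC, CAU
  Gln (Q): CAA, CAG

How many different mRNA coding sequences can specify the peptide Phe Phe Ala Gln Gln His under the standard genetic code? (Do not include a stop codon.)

Phe: 2 codons.
Phe: 2 codons.
Ala: 4 codons.
Gln: 2 codons.
Gln: 2 codons.
His: 2 codons.
2 × 2 × 4 × 2 × 2 × 2 = 128.

128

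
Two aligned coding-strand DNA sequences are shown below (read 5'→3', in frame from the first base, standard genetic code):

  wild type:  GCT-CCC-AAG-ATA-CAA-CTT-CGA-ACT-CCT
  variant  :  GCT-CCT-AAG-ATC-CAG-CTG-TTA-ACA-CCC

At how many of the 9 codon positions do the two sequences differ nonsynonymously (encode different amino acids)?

Codon 1: GCT Ala / GCT Ala — identical.
Codon 2: CCC Pro / CCT Pro — synonymous.
Codon 3: AAG Lys / AAG Lys — identical.
Codon 4: ATA Ile / ATC Ile — synonymous.
Codon 5: CAA Gln / CAG Gln — synonymous.
Codon 6: CTT Leu / CTG Leu — synonymous.
Codon 7: CGA Arg / TTA Leu — nonsynonymous.
Codon 8: ACT Thr / ACA Thr — synonymous.
Codon 9: CCT Pro / CCC Pro — synonymous.
Nonsynonymous differences: 1.

1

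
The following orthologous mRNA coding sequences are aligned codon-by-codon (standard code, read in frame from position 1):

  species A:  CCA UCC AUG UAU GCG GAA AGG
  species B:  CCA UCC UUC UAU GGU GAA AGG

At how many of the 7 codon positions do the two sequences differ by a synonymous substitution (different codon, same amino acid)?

0

Codon 1: CCA Pro / CCA Pro — identical.
Codon 2: UCC Ser / UCC Ser — identical.
Codon 3: AUG Met / UUC Phe — nonsynonymous.
Codon 4: UAU Tyr / UAU Tyr — identical.
Codon 5: GCG Ala / GGU Gly — nonsynonymous.
Codon 6: GAA Glu / GAA Glu — identical.
Codon 7: AGG Arg / AGG Arg — identical.
Synonymous differences: 0.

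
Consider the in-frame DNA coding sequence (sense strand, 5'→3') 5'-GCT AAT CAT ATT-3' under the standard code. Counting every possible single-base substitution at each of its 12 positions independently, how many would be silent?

7

Codon 1 (GCT, Ala): 3 synonymous substitutions.
Codon 2 (AAT, Asn): 1 synonymous substitution.
Codon 3 (CAT, His): 1 synonymous substitution.
Codon 4 (ATT, Ile): 2 synonymous substitutions.
Total: 3 + 1 + 1 + 2 = 7.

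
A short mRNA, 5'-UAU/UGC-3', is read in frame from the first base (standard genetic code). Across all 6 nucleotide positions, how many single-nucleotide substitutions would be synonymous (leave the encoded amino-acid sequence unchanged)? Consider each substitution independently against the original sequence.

2

Codon 1 (UAU, Tyr): 1 synonymous substitution.
Codon 2 (UGC, Cys): 1 synonymous substitution.
Total: 1 + 1 = 2.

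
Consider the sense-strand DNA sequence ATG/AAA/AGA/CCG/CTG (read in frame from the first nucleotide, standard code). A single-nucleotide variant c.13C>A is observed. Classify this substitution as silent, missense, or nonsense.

Position 13 falls in codon 5: CTG → Leu.
After the substitution the codon is ATG → Met.
Leu ≠ Met, so this is a missense mutation.

missense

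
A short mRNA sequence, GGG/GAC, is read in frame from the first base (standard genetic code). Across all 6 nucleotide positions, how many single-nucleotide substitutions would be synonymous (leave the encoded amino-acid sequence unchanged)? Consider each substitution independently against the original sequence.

4

Codon 1 (GGG, Gly): 3 synonymous substitutions.
Codon 2 (GAC, Asp): 1 synonymous substitution.
Total: 3 + 1 = 4.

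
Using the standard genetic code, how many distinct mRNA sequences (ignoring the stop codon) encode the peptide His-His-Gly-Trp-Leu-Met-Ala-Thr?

1536

His: 2 codons.
His: 2 codons.
Gly: 4 codons.
Trp: 1 codon.
Leu: 6 codons.
Met: 1 codon.
Ala: 4 codons.
Thr: 4 codons.
2 × 2 × 4 × 1 × 6 × 1 × 4 × 4 = 1536.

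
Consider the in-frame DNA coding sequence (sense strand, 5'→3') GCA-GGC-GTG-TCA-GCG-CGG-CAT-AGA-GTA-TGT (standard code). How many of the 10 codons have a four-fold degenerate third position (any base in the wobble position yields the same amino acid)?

Codon 1 GCA (Ala): third position 4-fold.
Codon 2 GGC (Gly): third position 4-fold.
Codon 3 GTG (Val): third position 4-fold.
Codon 4 TCA (Ser): third position 4-fold.
Codon 5 GCG (Ala): third position 4-fold.
Codon 6 CGG (Arg): third position 4-fold.
Codon 7 CAT (His): third position 2-fold.
Codon 8 AGA (Arg): third position 2-fold.
Codon 9 GTA (Val): third position 4-fold.
Codon 10 TGT (Cys): third position 2-fold.
Four-fold degenerate third positions: 7.

7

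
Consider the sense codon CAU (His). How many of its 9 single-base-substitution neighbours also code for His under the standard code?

Position 1: none → 0 synonymous.
Position 2: none → 0 synonymous.
Position 3: CAC → 1 synonymous.
Total: 0 + 0 + 1 = 1.

1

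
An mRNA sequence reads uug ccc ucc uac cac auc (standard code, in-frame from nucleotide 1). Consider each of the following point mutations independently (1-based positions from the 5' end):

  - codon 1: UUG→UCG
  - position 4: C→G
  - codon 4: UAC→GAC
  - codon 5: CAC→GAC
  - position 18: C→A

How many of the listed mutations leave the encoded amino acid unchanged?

1

Codon 1: UUG (Leu) → UCG (Ser) — missense.
Codon 2: CCC (Pro) → GCC (Ala) — missense.
Codon 4: UAC (Tyr) → GAC (Asp) — missense.
Codon 5: CAC (His) → GAC (Asp) — missense.
Codon 6: AUC (Ile) → AUA (Ile) — synonymous.
Synonymous: 1 of 5.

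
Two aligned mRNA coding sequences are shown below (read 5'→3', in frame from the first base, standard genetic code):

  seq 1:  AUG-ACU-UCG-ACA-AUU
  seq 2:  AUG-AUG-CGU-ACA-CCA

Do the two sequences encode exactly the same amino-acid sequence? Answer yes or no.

Codon 1: AUG Met / AUG Met — identical.
Codon 2: ACU Thr / AUG Met — nonsynonymous.
Codon 3: UCG Ser / CGU Arg — nonsynonymous.
Codon 4: ACA Thr / ACA Thr — identical.
Codon 5: AUU Ile / CCA Pro — nonsynonymous.
Nonsynonymous differences: 3 → different protein.

no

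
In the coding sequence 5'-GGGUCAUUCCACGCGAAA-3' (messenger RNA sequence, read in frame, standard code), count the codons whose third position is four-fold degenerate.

3

Codon 1 GGG (Gly): third position 4-fold.
Codon 2 UCA (Ser): third position 4-fold.
Codon 3 UUC (Phe): third position 2-fold.
Codon 4 CAC (His): third position 2-fold.
Codon 5 GCG (Ala): third position 4-fold.
Codon 6 AAA (Lys): third position 2-fold.
Four-fold degenerate third positions: 3.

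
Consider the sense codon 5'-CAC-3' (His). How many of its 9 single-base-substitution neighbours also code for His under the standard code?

1

Position 1: none → 0 synonymous.
Position 2: none → 0 synonymous.
Position 3: CAU → 1 synonymous.
Total: 0 + 0 + 1 = 1.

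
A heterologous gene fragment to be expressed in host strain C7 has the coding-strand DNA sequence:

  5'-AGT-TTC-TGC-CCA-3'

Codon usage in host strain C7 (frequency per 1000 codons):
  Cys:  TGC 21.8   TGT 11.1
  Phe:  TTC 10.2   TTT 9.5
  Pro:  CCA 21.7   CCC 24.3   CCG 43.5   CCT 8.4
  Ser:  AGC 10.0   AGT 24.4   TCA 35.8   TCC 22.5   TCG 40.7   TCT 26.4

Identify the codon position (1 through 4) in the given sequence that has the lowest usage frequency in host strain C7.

Codon 1 AGT (Ser): 24.4 per 1000.
Codon 2 TTC (Phe): 10.2 per 1000.
Codon 3 TGC (Cys): 21.8 per 1000.
Codon 4 CCA (Pro): 21.7 per 1000.
Lowest frequency is 10.2 at codon 2.

2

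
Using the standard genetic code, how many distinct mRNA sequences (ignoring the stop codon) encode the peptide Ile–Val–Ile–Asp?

72

Ile: 3 codons.
Val: 4 codons.
Ile: 3 codons.
Asp: 2 codons.
3 × 4 × 3 × 2 = 72.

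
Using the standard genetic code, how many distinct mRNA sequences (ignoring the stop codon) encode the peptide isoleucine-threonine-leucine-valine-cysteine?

576

Ile: 3 codons.
Thr: 4 codons.
Leu: 6 codons.
Val: 4 codons.
Cys: 2 codons.
3 × 4 × 6 × 4 × 2 = 576.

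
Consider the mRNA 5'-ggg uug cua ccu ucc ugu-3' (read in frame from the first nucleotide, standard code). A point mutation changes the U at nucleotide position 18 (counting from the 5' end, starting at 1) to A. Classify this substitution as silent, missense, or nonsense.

nonsense

Position 18 falls in codon 6: UGU → Cys.
After the substitution the codon is UGA → Stop.
The new codon is a stop codon, so this is a nonsense mutation.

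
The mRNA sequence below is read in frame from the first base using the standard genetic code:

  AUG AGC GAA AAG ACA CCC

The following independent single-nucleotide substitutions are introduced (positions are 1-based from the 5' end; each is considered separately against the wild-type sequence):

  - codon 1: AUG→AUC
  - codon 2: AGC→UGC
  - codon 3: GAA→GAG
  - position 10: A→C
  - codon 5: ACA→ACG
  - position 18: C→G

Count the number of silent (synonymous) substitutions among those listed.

3

Codon 1: AUG (Met) → AUC (Ile) — missense.
Codon 2: AGC (Ser) → UGC (Cys) — missense.
Codon 3: GAA (Glu) → GAG (Glu) — synonymous.
Codon 4: AAG (Lys) → CAG (Gln) — missense.
Codon 5: ACA (Thr) → ACG (Thr) — synonymous.
Codon 6: CCC (Pro) → CCG (Pro) — synonymous.
Synonymous: 3 of 6.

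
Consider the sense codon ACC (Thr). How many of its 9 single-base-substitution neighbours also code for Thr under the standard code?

3

Position 1: none → 0 synonymous.
Position 2: none → 0 synonymous.
Position 3: ACT, ACA, ACG → 3 synonymous.
Total: 0 + 0 + 3 = 3.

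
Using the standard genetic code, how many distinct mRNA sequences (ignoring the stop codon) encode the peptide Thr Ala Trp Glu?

Thr: 4 codons.
Ala: 4 codons.
Trp: 1 codon.
Glu: 2 codons.
4 × 4 × 1 × 2 = 32.

32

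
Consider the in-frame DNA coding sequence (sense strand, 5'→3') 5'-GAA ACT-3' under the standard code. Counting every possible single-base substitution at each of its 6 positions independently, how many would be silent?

Codon 1 (GAA, Glu): 1 synonymous substitution.
Codon 2 (ACT, Thr): 3 synonymous substitutions.
Total: 1 + 3 = 4.

4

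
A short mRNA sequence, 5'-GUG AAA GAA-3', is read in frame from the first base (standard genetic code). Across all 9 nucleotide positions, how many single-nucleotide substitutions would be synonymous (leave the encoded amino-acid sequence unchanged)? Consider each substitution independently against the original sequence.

Codon 1 (GUG, Val): 3 synonymous substitutions.
Codon 2 (AAA, Lys): 1 synonymous substitution.
Codon 3 (GAA, Glu): 1 synonymous substitution.
Total: 3 + 1 + 1 = 5.

5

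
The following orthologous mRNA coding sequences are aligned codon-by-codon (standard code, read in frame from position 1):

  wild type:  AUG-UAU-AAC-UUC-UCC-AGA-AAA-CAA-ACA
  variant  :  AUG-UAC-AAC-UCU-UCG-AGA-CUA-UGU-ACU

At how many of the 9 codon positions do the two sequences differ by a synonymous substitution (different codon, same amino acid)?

Codon 1: AUG Met / AUG Met — identical.
Codon 2: UAU Tyr / UAC Tyr — synonymous.
Codon 3: AAC Asn / AAC Asn — identical.
Codon 4: UUC Phe / UCU Ser — nonsynonymous.
Codon 5: UCC Ser / UCG Ser — synonymous.
Codon 6: AGA Arg / AGA Arg — identical.
Codon 7: AAA Lys / CUA Leu — nonsynonymous.
Codon 8: CAA Gln / UGU Cys — nonsynonymous.
Codon 9: ACA Thr / ACU Thr — synonymous.
Synonymous differences: 3.

3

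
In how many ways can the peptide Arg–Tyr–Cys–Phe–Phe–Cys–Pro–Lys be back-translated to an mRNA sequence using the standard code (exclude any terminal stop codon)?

Arg: 6 codons.
Tyr: 2 codons.
Cys: 2 codons.
Phe: 2 codons.
Phe: 2 codons.
Cys: 2 codons.
Pro: 4 codons.
Lys: 2 codons.
6 × 2 × 2 × 2 × 2 × 2 × 4 × 2 = 1536.

1536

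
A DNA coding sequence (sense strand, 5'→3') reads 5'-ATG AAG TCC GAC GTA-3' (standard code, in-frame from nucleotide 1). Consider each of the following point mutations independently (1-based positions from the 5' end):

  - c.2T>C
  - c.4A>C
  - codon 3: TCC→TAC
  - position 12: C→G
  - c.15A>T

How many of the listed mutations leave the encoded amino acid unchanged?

Codon 1: ATG (Met) → ACG (Thr) — missense.
Codon 2: AAG (Lys) → CAG (Gln) — missense.
Codon 3: TCC (Ser) → TAC (Tyr) — missense.
Codon 4: GAC (Asp) → GAG (Glu) — missense.
Codon 5: GTA (Val) → GTT (Val) — synonymous.
Synonymous: 1 of 5.

1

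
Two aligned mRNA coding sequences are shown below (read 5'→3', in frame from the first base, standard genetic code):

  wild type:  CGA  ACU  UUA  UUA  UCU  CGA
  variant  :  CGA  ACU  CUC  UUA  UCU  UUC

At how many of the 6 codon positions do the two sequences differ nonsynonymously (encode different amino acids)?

Codon 1: CGA Arg / CGA Arg — identical.
Codon 2: ACU Thr / ACU Thr — identical.
Codon 3: UUA Leu / CUC Leu — synonymous.
Codon 4: UUA Leu / UUA Leu — identical.
Codon 5: UCU Ser / UCU Ser — identical.
Codon 6: CGA Arg / UUC Phe — nonsynonymous.
Nonsynonymous differences: 1.

1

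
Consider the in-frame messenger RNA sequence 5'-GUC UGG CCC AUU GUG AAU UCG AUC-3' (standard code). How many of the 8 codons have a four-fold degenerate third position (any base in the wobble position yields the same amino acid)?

Codon 1 GUC (Val): third position 4-fold.
Codon 2 UGG (Trp): third position 1-fold.
Codon 3 CCC (Pro): third position 4-fold.
Codon 4 AUU (Ile): third position 3-fold.
Codon 5 GUG (Val): third position 4-fold.
Codon 6 AAU (Asn): third position 2-fold.
Codon 7 UCG (Ser): third position 4-fold.
Codon 8 AUC (Ile): third position 3-fold.
Four-fold degenerate third positions: 4.

4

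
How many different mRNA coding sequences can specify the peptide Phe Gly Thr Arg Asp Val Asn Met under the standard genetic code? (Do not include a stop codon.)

Phe: 2 codons.
Gly: 4 codons.
Thr: 4 codons.
Arg: 6 codons.
Asp: 2 codons.
Val: 4 codons.
Asn: 2 codons.
Met: 1 codon.
2 × 4 × 4 × 6 × 2 × 4 × 2 × 1 = 3072.

3072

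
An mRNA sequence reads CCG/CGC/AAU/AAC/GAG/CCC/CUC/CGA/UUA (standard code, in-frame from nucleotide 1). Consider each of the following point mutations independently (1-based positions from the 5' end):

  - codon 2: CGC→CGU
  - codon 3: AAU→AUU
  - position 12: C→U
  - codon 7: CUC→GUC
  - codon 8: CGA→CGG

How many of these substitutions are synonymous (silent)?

Codon 2: CGC (Arg) → CGU (Arg) — synonymous.
Codon 3: AAU (Asn) → AUU (Ile) — missense.
Codon 4: AAC (Asn) → AAU (Asn) — synonymous.
Codon 7: CUC (Leu) → GUC (Val) — missense.
Codon 8: CGA (Arg) → CGG (Arg) — synonymous.
Synonymous: 3 of 5.

3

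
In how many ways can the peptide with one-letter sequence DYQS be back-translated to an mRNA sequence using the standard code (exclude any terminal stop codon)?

48

Asp: 2 codons.
Tyr: 2 codons.
Gln: 2 codons.
Ser: 6 codons.
2 × 2 × 2 × 6 = 48.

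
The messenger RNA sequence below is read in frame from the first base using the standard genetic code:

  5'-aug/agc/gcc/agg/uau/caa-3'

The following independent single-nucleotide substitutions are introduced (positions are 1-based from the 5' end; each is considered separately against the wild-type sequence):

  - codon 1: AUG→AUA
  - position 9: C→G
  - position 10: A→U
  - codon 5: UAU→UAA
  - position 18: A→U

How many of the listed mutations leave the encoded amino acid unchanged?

Codon 1: AUG (Met) → AUA (Ile) — missense.
Codon 3: GCC (Ala) → GCG (Ala) — synonymous.
Codon 4: AGG (Arg) → UGG (Trp) — missense.
Codon 5: UAU (Tyr) → UAA (Stop) — nonsense.
Codon 6: CAA (Gln) → CAU (His) — missense.
Synonymous: 1 of 5.

1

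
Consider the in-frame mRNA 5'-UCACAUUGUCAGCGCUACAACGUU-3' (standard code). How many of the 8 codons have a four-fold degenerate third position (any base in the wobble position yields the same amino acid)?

3

Codon 1 UCA (Ser): third position 4-fold.
Codon 2 CAU (His): third position 2-fold.
Codon 3 UGU (Cys): third position 2-fold.
Codon 4 CAG (Gln): third position 2-fold.
Codon 5 CGC (Arg): third position 4-fold.
Codon 6 UAC (Tyr): third position 2-fold.
Codon 7 AAC (Asn): third position 2-fold.
Codon 8 GUU (Val): third position 4-fold.
Four-fold degenerate third positions: 3.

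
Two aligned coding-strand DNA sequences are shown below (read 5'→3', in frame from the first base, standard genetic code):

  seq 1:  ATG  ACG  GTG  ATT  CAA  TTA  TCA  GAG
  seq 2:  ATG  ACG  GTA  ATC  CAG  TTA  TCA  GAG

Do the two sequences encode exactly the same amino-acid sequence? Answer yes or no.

yes

Codon 1: ATG Met / ATG Met — identical.
Codon 2: ACG Thr / ACG Thr — identical.
Codon 3: GTG Val / GTA Val — synonymous.
Codon 4: ATT Ile / ATC Ile — synonymous.
Codon 5: CAA Gln / CAG Gln — synonymous.
Codon 6: TTA Leu / TTA Leu — identical.
Codon 7: TCA Ser / TCA Ser — identical.
Codon 8: GAG Glu / GAG Glu — identical.
Nonsynonymous differences: 0 → same protein.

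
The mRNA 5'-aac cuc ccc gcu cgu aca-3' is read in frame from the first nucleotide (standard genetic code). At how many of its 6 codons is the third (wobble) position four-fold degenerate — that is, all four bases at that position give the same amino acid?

Codon 1 AAC (Asn): third position 2-fold.
Codon 2 CUC (Leu): third position 4-fold.
Codon 3 CCC (Pro): third position 4-fold.
Codon 4 GCU (Ala): third position 4-fold.
Codon 5 CGU (Arg): third position 4-fold.
Codon 6 ACA (Thr): third position 4-fold.
Four-fold degenerate third positions: 5.

5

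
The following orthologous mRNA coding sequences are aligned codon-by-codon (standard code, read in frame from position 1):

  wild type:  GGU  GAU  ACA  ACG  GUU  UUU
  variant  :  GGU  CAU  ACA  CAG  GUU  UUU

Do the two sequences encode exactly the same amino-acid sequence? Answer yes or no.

no

Codon 1: GGU Gly / GGU Gly — identical.
Codon 2: GAU Asp / CAU His — nonsynonymous.
Codon 3: ACA Thr / ACA Thr — identical.
Codon 4: ACG Thr / CAG Gln — nonsynonymous.
Codon 5: GUU Val / GUU Val — identical.
Codon 6: UUU Phe / UUU Phe — identical.
Nonsynonymous differences: 2 → different protein.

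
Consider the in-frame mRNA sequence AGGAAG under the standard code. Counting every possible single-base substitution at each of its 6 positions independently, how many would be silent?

3

Codon 1 (AGG, Arg): 2 synonymous substitutions.
Codon 2 (AAG, Lys): 1 synonymous substitution.
Total: 2 + 1 = 3.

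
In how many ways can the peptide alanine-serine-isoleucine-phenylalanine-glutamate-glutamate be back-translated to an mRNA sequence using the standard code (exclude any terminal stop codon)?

Ala: 4 codons.
Ser: 6 codons.
Ile: 3 codons.
Phe: 2 codons.
Glu: 2 codons.
Glu: 2 codons.
4 × 6 × 3 × 2 × 2 × 2 = 576.

576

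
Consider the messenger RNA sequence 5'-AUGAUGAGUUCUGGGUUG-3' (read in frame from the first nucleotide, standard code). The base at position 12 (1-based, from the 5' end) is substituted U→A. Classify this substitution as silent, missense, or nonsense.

Position 12 falls in codon 4: UCU → Ser.
After the substitution the codon is UCA → Ser.
Both encode Ser, so the change is synonymous.

silent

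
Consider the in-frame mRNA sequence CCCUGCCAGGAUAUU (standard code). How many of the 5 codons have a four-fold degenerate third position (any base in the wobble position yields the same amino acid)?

Codon 1 CCC (Pro): third position 4-fold.
Codon 2 UGC (Cys): third position 2-fold.
Codon 3 CAG (Gln): third position 2-fold.
Codon 4 GAU (Asp): third position 2-fold.
Codon 5 AUU (Ile): third position 3-fold.
Four-fold degenerate third positions: 1.

1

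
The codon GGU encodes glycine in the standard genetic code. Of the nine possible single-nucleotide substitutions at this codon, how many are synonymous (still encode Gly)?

3

Position 1: none → 0 synonymous.
Position 2: none → 0 synonymous.
Position 3: GGC, GGA, GGG → 3 synonymous.
Total: 0 + 0 + 3 = 3.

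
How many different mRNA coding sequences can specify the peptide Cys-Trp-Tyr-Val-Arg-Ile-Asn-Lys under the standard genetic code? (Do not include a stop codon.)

Cys: 2 codons.
Trp: 1 codon.
Tyr: 2 codons.
Val: 4 codons.
Arg: 6 codons.
Ile: 3 codons.
Asn: 2 codons.
Lys: 2 codons.
2 × 1 × 2 × 4 × 6 × 3 × 2 × 2 = 1152.

1152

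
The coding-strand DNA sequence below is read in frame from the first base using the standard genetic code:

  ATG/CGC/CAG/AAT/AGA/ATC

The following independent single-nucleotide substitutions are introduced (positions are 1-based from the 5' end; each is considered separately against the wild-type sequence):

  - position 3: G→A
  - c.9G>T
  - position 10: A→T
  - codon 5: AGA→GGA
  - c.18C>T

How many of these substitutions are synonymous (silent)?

Codon 1: ATG (Met) → ATA (Ile) — missense.
Codon 3: CAG (Gln) → CAT (His) — missense.
Codon 4: AAT (Asn) → TAT (Tyr) — missense.
Codon 5: AGA (Arg) → GGA (Gly) — missense.
Codon 6: ATC (Ile) → ATT (Ile) — synonymous.
Synonymous: 1 of 5.

1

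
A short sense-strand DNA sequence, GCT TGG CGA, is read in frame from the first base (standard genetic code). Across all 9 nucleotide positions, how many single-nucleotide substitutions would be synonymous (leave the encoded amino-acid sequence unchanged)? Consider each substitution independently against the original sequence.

Codon 1 (GCT, Ala): 3 synonymous substitutions.
Codon 2 (TGG, Trp): 0 synonymous substitutions.
Codon 3 (CGA, Arg): 4 synonymous substitutions.
Total: 3 + 0 + 4 = 7.

7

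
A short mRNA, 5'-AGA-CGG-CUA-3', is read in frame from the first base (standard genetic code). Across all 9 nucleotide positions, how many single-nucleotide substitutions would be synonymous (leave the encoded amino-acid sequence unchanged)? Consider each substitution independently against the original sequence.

Codon 1 (AGA, Arg): 2 synonymous substitutions.
Codon 2 (CGG, Arg): 4 synonymous substitutions.
Codon 3 (CUA, Leu): 4 synonymous substitutions.
Total: 2 + 4 + 4 = 10.

10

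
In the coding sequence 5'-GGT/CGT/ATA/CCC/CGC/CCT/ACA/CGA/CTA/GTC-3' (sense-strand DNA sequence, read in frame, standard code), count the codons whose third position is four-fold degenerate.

Codon 1 GGT (Gly): third position 4-fold.
Codon 2 CGT (Arg): third position 4-fold.
Codon 3 ATA (Ile): third position 3-fold.
Codon 4 CCC (Pro): third position 4-fold.
Codon 5 CGC (Arg): third position 4-fold.
Codon 6 CCT (Pro): third position 4-fold.
Codon 7 ACA (Thr): third position 4-fold.
Codon 8 CGA (Arg): third position 4-fold.
Codon 9 CTA (Leu): third position 4-fold.
Codon 10 GTC (Val): third position 4-fold.
Four-fold degenerate third positions: 9.

9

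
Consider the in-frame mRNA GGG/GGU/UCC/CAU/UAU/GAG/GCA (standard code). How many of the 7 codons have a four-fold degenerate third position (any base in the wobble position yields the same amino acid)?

Codon 1 GGG (Gly): third position 4-fold.
Codon 2 GGU (Gly): third position 4-fold.
Codon 3 UCC (Ser): third position 4-fold.
Codon 4 CAU (His): third position 2-fold.
Codon 5 UAU (Tyr): third position 2-fold.
Codon 6 GAG (Glu): third position 2-fold.
Codon 7 GCA (Ala): third position 4-fold.
Four-fold degenerate third positions: 4.

4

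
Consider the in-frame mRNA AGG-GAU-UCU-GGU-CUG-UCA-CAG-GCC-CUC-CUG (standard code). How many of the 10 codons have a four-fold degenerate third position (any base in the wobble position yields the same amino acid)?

Codon 1 AGG (Arg): third position 2-fold.
Codon 2 GAU (Asp): third position 2-fold.
Codon 3 UCU (Ser): third position 4-fold.
Codon 4 GGU (Gly): third position 4-fold.
Codon 5 CUG (Leu): third position 4-fold.
Codon 6 UCA (Ser): third position 4-fold.
Codon 7 CAG (Gln): third position 2-fold.
Codon 8 GCC (Ala): third position 4-fold.
Codon 9 CUC (Leu): third position 4-fold.
Codon 10 CUG (Leu): third position 4-fold.
Four-fold degenerate third positions: 7.

7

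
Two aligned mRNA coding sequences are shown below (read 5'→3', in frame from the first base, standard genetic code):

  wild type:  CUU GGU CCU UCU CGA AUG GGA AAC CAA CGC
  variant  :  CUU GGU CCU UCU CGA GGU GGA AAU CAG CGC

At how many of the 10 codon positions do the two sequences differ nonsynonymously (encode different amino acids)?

Codon 1: CUU Leu / CUU Leu — identical.
Codon 2: GGU Gly / GGU Gly — identical.
Codon 3: CCU Pro / CCU Pro — identical.
Codon 4: UCU Ser / UCU Ser — identical.
Codon 5: CGA Arg / CGA Arg — identical.
Codon 6: AUG Met / GGU Gly — nonsynonymous.
Codon 7: GGA Gly / GGA Gly — identical.
Codon 8: AAC Asn / AAU Asn — synonymous.
Codon 9: CAA Gln / CAG Gln — synonymous.
Codon 10: CGC Arg / CGC Arg — identical.
Nonsynonymous differences: 1.

1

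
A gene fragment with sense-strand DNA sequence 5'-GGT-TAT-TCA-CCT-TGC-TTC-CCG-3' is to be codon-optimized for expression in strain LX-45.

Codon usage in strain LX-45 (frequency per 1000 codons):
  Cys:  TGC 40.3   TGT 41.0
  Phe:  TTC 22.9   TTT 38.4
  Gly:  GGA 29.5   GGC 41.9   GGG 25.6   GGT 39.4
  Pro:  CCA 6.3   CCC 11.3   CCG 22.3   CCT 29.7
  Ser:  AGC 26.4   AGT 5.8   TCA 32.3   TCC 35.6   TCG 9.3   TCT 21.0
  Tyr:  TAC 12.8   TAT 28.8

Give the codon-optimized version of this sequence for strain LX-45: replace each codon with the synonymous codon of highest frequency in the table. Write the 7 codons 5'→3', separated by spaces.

Codon 1 (Gly): best is GGC at 41.9.
Codon 2 (Tyr): best is TAT at 28.8.
Codon 3 (Ser): best is TCC at 35.6.
Codon 4 (Pro): best is CCT at 29.7.
Codon 5 (Cys): best is TGT at 41.0.
Codon 6 (Phe): best is TTT at 38.4.
Codon 7 (Pro): best is CCT at 29.7.

GGC TAT TCC CCT TGT TTT CCT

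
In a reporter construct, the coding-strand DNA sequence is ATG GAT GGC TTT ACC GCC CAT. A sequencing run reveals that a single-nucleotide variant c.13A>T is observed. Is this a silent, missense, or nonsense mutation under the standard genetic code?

missense

Position 13 falls in codon 5: ACC → Thr.
After the substitution the codon is TCC → Ser.
Thr ≠ Ser, so this is a missense mutation.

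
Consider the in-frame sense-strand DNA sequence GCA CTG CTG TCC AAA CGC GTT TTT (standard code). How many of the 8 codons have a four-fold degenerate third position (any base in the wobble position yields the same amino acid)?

6

Codon 1 GCA (Ala): third position 4-fold.
Codon 2 CTG (Leu): third position 4-fold.
Codon 3 CTG (Leu): third position 4-fold.
Codon 4 TCC (Ser): third position 4-fold.
Codon 5 AAA (Lys): third position 2-fold.
Codon 6 CGC (Arg): third position 4-fold.
Codon 7 GTT (Val): third position 4-fold.
Codon 8 TTT (Phe): third position 2-fold.
Four-fold degenerate third positions: 6.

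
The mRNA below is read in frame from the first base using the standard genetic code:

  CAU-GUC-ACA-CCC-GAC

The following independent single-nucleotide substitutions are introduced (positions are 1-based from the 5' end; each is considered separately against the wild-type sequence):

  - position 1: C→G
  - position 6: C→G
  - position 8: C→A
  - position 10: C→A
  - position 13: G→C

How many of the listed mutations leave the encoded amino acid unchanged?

1

Codon 1: CAU (His) → GAU (Asp) — missense.
Codon 2: GUC (Val) → GUG (Val) — synonymous.
Codon 3: ACA (Thr) → AAA (Lys) — missense.
Codon 4: CCC (Pro) → ACC (Thr) — missense.
Codon 5: GAC (Asp) → CAC (His) — missense.
Synonymous: 1 of 5.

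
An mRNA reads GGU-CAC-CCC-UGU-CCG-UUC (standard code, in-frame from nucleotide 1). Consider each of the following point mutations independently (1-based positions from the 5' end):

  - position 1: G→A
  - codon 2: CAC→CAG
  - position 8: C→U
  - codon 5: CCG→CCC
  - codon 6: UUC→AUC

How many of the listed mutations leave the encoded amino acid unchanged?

Codon 1: GGU (Gly) → AGU (Ser) — missense.
Codon 2: CAC (His) → CAG (Gln) — missense.
Codon 3: CCC (Pro) → CUC (Leu) — missense.
Codon 5: CCG (Pro) → CCC (Pro) — synonymous.
Codon 6: UUC (Phe) → AUC (Ile) — missense.
Synonymous: 1 of 5.

1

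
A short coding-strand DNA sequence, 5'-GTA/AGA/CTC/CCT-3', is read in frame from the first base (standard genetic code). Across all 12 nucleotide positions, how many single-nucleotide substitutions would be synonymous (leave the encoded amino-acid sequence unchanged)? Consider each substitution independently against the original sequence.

11

Codon 1 (GTA, Val): 3 synonymous substitutions.
Codon 2 (AGA, Arg): 2 synonymous substitutions.
Codon 3 (CTC, Leu): 3 synonymous substitutions.
Codon 4 (CCT, Pro): 3 synonymous substitutions.
Total: 3 + 2 + 3 + 3 = 11.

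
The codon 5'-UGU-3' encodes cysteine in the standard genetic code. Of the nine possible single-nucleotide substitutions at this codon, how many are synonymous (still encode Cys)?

1

Position 1: none → 0 synonymous.
Position 2: none → 0 synonymous.
Position 3: UGC → 1 synonymous.
Total: 0 + 0 + 1 = 1.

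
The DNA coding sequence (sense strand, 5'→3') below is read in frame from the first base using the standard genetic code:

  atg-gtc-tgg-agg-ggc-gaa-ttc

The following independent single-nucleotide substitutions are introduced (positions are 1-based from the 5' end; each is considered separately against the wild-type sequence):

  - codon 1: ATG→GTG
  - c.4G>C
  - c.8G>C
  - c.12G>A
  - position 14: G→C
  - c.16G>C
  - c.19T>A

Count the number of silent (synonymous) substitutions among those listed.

Codon 1: ATG (Met) → GTG (Val) — missense.
Codon 2: GTC (Val) → CTC (Leu) — missense.
Codon 3: TGG (Trp) → TCG (Ser) — missense.
Codon 4: AGG (Arg) → AGA (Arg) — synonymous.
Codon 5: GGC (Gly) → GCC (Ala) — missense.
Codon 6: GAA (Glu) → CAA (Gln) — missense.
Codon 7: TTC (Phe) → ATC (Ile) — missense.
Synonymous: 1 of 7.

1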